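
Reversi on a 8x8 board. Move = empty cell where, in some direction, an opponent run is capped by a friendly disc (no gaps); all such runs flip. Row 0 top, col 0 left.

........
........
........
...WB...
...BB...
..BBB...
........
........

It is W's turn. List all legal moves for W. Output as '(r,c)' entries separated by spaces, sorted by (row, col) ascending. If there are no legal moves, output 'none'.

(2,3): no bracket -> illegal
(2,4): no bracket -> illegal
(2,5): no bracket -> illegal
(3,2): no bracket -> illegal
(3,5): flips 1 -> legal
(4,1): no bracket -> illegal
(4,2): no bracket -> illegal
(4,5): no bracket -> illegal
(5,1): no bracket -> illegal
(5,5): flips 1 -> legal
(6,1): no bracket -> illegal
(6,2): no bracket -> illegal
(6,3): flips 2 -> legal
(6,4): no bracket -> illegal
(6,5): no bracket -> illegal

Answer: (3,5) (5,5) (6,3)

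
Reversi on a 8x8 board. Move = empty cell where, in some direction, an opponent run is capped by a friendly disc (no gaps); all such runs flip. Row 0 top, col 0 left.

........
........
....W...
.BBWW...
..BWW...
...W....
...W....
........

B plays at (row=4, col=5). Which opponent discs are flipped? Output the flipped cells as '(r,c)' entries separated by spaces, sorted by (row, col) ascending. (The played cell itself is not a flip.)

Dir NW: opp run (3,4), next='.' -> no flip
Dir N: first cell '.' (not opp) -> no flip
Dir NE: first cell '.' (not opp) -> no flip
Dir W: opp run (4,4) (4,3) capped by B -> flip
Dir E: first cell '.' (not opp) -> no flip
Dir SW: first cell '.' (not opp) -> no flip
Dir S: first cell '.' (not opp) -> no flip
Dir SE: first cell '.' (not opp) -> no flip

Answer: (4,3) (4,4)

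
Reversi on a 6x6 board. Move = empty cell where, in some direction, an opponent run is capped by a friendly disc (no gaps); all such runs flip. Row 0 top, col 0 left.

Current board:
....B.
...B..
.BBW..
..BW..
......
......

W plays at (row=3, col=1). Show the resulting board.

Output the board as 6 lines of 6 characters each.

Answer: ....B.
...B..
.BBW..
.WWW..
......
......

Derivation:
Place W at (3,1); scan 8 dirs for brackets.
Dir NW: first cell '.' (not opp) -> no flip
Dir N: opp run (2,1), next='.' -> no flip
Dir NE: opp run (2,2) (1,3) (0,4), next=edge -> no flip
Dir W: first cell '.' (not opp) -> no flip
Dir E: opp run (3,2) capped by W -> flip
Dir SW: first cell '.' (not opp) -> no flip
Dir S: first cell '.' (not opp) -> no flip
Dir SE: first cell '.' (not opp) -> no flip
All flips: (3,2)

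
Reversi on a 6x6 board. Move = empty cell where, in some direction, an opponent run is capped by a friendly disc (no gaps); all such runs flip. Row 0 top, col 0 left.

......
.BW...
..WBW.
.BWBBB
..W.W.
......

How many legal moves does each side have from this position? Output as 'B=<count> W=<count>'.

-- B to move --
(0,1): flips 1 -> legal
(0,2): no bracket -> illegal
(0,3): no bracket -> illegal
(1,3): flips 3 -> legal
(1,4): flips 1 -> legal
(1,5): flips 1 -> legal
(2,1): flips 1 -> legal
(2,5): flips 1 -> legal
(4,1): flips 1 -> legal
(4,3): no bracket -> illegal
(4,5): no bracket -> illegal
(5,1): flips 1 -> legal
(5,2): no bracket -> illegal
(5,3): flips 2 -> legal
(5,4): flips 1 -> legal
(5,5): flips 1 -> legal
B mobility = 11
-- W to move --
(0,0): flips 1 -> legal
(0,1): no bracket -> illegal
(0,2): no bracket -> illegal
(1,0): flips 1 -> legal
(1,3): no bracket -> illegal
(1,4): flips 1 -> legal
(2,0): flips 1 -> legal
(2,1): no bracket -> illegal
(2,5): no bracket -> illegal
(3,0): flips 1 -> legal
(4,0): flips 1 -> legal
(4,1): no bracket -> illegal
(4,3): no bracket -> illegal
(4,5): flips 2 -> legal
W mobility = 7

Answer: B=11 W=7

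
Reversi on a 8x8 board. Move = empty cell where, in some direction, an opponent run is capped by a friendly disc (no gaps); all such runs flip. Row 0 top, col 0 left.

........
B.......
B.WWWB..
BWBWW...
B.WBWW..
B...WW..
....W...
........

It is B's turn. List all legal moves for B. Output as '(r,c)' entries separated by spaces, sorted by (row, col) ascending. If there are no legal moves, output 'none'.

(1,1): no bracket -> illegal
(1,2): flips 1 -> legal
(1,3): flips 4 -> legal
(1,4): flips 1 -> legal
(1,5): no bracket -> illegal
(2,1): flips 3 -> legal
(3,5): flips 2 -> legal
(3,6): no bracket -> illegal
(4,1): flips 1 -> legal
(4,6): flips 2 -> legal
(5,1): no bracket -> illegal
(5,2): flips 1 -> legal
(5,3): flips 2 -> legal
(5,6): no bracket -> illegal
(6,3): no bracket -> illegal
(6,5): flips 1 -> legal
(6,6): no bracket -> illegal
(7,3): no bracket -> illegal
(7,4): no bracket -> illegal
(7,5): no bracket -> illegal

Answer: (1,2) (1,3) (1,4) (2,1) (3,5) (4,1) (4,6) (5,2) (5,3) (6,5)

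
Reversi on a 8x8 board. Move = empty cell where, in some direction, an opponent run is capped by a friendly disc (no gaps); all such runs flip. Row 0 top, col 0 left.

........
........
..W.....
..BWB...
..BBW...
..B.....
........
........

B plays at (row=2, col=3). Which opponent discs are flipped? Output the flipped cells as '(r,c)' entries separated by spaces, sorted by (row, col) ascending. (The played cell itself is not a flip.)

Dir NW: first cell '.' (not opp) -> no flip
Dir N: first cell '.' (not opp) -> no flip
Dir NE: first cell '.' (not opp) -> no flip
Dir W: opp run (2,2), next='.' -> no flip
Dir E: first cell '.' (not opp) -> no flip
Dir SW: first cell 'B' (not opp) -> no flip
Dir S: opp run (3,3) capped by B -> flip
Dir SE: first cell 'B' (not opp) -> no flip

Answer: (3,3)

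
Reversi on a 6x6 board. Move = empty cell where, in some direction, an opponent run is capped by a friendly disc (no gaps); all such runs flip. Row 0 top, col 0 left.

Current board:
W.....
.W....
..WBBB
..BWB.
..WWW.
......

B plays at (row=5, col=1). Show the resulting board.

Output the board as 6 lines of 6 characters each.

Answer: W.....
.W....
..WBBB
..BBB.
..BWW.
.B....

Derivation:
Place B at (5,1); scan 8 dirs for brackets.
Dir NW: first cell '.' (not opp) -> no flip
Dir N: first cell '.' (not opp) -> no flip
Dir NE: opp run (4,2) (3,3) capped by B -> flip
Dir W: first cell '.' (not opp) -> no flip
Dir E: first cell '.' (not opp) -> no flip
Dir SW: edge -> no flip
Dir S: edge -> no flip
Dir SE: edge -> no flip
All flips: (3,3) (4,2)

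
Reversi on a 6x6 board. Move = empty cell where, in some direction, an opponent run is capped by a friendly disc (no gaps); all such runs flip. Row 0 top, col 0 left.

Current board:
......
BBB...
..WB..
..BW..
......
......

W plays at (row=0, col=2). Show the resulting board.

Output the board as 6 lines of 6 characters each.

Answer: ..W...
BBW...
..WB..
..BW..
......
......

Derivation:
Place W at (0,2); scan 8 dirs for brackets.
Dir NW: edge -> no flip
Dir N: edge -> no flip
Dir NE: edge -> no flip
Dir W: first cell '.' (not opp) -> no flip
Dir E: first cell '.' (not opp) -> no flip
Dir SW: opp run (1,1), next='.' -> no flip
Dir S: opp run (1,2) capped by W -> flip
Dir SE: first cell '.' (not opp) -> no flip
All flips: (1,2)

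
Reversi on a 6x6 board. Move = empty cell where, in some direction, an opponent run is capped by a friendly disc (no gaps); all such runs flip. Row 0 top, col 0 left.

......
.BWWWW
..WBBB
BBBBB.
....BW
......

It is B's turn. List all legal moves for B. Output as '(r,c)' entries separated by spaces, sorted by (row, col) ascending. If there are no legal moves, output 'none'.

(0,1): flips 1 -> legal
(0,2): flips 3 -> legal
(0,3): flips 2 -> legal
(0,4): flips 3 -> legal
(0,5): flips 2 -> legal
(2,1): flips 1 -> legal
(3,5): no bracket -> illegal
(5,4): no bracket -> illegal
(5,5): no bracket -> illegal

Answer: (0,1) (0,2) (0,3) (0,4) (0,5) (2,1)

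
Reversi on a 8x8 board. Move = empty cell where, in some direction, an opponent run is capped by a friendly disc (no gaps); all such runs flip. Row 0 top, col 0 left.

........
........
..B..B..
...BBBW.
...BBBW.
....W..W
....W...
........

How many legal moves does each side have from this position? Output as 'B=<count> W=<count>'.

Answer: B=6 W=4

Derivation:
-- B to move --
(2,6): no bracket -> illegal
(2,7): flips 1 -> legal
(3,7): flips 1 -> legal
(4,7): flips 2 -> legal
(5,3): no bracket -> illegal
(5,5): no bracket -> illegal
(5,6): no bracket -> illegal
(6,3): flips 1 -> legal
(6,5): flips 1 -> legal
(6,6): no bracket -> illegal
(6,7): no bracket -> illegal
(7,3): no bracket -> illegal
(7,4): flips 2 -> legal
(7,5): no bracket -> illegal
B mobility = 6
-- W to move --
(1,1): no bracket -> illegal
(1,2): no bracket -> illegal
(1,3): no bracket -> illegal
(1,4): flips 1 -> legal
(1,5): no bracket -> illegal
(1,6): no bracket -> illegal
(2,1): no bracket -> illegal
(2,3): no bracket -> illegal
(2,4): flips 3 -> legal
(2,6): no bracket -> illegal
(3,1): no bracket -> illegal
(3,2): flips 4 -> legal
(4,2): flips 3 -> legal
(5,2): no bracket -> illegal
(5,3): no bracket -> illegal
(5,5): no bracket -> illegal
(5,6): no bracket -> illegal
W mobility = 4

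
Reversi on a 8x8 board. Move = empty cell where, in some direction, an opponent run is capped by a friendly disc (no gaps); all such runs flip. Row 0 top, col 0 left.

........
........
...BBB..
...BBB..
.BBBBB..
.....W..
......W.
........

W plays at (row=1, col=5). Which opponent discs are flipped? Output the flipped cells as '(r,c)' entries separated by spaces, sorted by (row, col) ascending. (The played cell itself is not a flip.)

Answer: (2,5) (3,5) (4,5)

Derivation:
Dir NW: first cell '.' (not opp) -> no flip
Dir N: first cell '.' (not opp) -> no flip
Dir NE: first cell '.' (not opp) -> no flip
Dir W: first cell '.' (not opp) -> no flip
Dir E: first cell '.' (not opp) -> no flip
Dir SW: opp run (2,4) (3,3) (4,2), next='.' -> no flip
Dir S: opp run (2,5) (3,5) (4,5) capped by W -> flip
Dir SE: first cell '.' (not opp) -> no flip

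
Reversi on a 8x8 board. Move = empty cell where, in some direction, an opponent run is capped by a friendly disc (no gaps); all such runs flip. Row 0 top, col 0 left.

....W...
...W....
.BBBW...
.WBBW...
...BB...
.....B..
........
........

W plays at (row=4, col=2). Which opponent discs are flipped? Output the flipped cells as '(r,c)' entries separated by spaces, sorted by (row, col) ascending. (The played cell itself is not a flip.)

Answer: (3,3)

Derivation:
Dir NW: first cell 'W' (not opp) -> no flip
Dir N: opp run (3,2) (2,2), next='.' -> no flip
Dir NE: opp run (3,3) capped by W -> flip
Dir W: first cell '.' (not opp) -> no flip
Dir E: opp run (4,3) (4,4), next='.' -> no flip
Dir SW: first cell '.' (not opp) -> no flip
Dir S: first cell '.' (not opp) -> no flip
Dir SE: first cell '.' (not opp) -> no flip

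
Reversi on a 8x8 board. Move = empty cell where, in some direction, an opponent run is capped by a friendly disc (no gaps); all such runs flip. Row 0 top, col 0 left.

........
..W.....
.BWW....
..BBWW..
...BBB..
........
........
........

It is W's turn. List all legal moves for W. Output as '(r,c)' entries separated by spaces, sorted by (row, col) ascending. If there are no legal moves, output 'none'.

Answer: (2,0) (3,0) (3,1) (4,1) (4,2) (5,2) (5,3) (5,4) (5,5) (5,6)

Derivation:
(1,0): no bracket -> illegal
(1,1): no bracket -> illegal
(2,0): flips 1 -> legal
(2,4): no bracket -> illegal
(3,0): flips 1 -> legal
(3,1): flips 2 -> legal
(3,6): no bracket -> illegal
(4,1): flips 1 -> legal
(4,2): flips 1 -> legal
(4,6): no bracket -> illegal
(5,2): flips 1 -> legal
(5,3): flips 3 -> legal
(5,4): flips 1 -> legal
(5,5): flips 3 -> legal
(5,6): flips 1 -> legal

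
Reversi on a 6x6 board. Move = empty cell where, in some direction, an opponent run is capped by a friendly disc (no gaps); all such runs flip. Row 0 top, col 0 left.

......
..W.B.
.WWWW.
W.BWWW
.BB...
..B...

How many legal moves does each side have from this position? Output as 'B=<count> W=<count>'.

-- B to move --
(0,1): no bracket -> illegal
(0,2): flips 2 -> legal
(0,3): no bracket -> illegal
(1,0): flips 1 -> legal
(1,1): no bracket -> illegal
(1,3): no bracket -> illegal
(1,5): flips 2 -> legal
(2,0): no bracket -> illegal
(2,5): no bracket -> illegal
(3,1): no bracket -> illegal
(4,0): no bracket -> illegal
(4,3): no bracket -> illegal
(4,4): flips 2 -> legal
(4,5): no bracket -> illegal
B mobility = 4
-- W to move --
(0,3): no bracket -> illegal
(0,4): flips 1 -> legal
(0,5): flips 1 -> legal
(1,3): no bracket -> illegal
(1,5): no bracket -> illegal
(2,5): no bracket -> illegal
(3,1): flips 1 -> legal
(4,0): no bracket -> illegal
(4,3): flips 1 -> legal
(5,0): flips 2 -> legal
(5,1): flips 1 -> legal
(5,3): no bracket -> illegal
W mobility = 6

Answer: B=4 W=6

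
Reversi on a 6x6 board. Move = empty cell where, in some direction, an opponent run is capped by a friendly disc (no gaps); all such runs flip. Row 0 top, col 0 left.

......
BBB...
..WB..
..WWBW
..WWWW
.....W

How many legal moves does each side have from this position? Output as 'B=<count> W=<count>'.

-- B to move --
(1,3): no bracket -> illegal
(2,1): flips 1 -> legal
(2,4): no bracket -> illegal
(2,5): no bracket -> illegal
(3,1): flips 2 -> legal
(4,1): flips 1 -> legal
(5,1): no bracket -> illegal
(5,2): flips 4 -> legal
(5,3): flips 2 -> legal
(5,4): flips 1 -> legal
B mobility = 6
-- W to move --
(0,0): flips 1 -> legal
(0,1): flips 3 -> legal
(0,2): flips 1 -> legal
(0,3): no bracket -> illegal
(1,3): flips 1 -> legal
(1,4): flips 1 -> legal
(2,0): no bracket -> illegal
(2,1): no bracket -> illegal
(2,4): flips 2 -> legal
(2,5): flips 1 -> legal
W mobility = 7

Answer: B=6 W=7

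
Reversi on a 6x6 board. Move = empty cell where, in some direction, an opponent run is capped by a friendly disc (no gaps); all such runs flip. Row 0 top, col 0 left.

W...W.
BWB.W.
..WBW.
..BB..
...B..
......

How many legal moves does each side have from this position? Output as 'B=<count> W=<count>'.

Answer: B=4 W=6

Derivation:
-- B to move --
(0,1): no bracket -> illegal
(0,2): no bracket -> illegal
(0,3): no bracket -> illegal
(0,5): flips 1 -> legal
(1,3): no bracket -> illegal
(1,5): flips 1 -> legal
(2,0): no bracket -> illegal
(2,1): flips 1 -> legal
(2,5): flips 1 -> legal
(3,1): no bracket -> illegal
(3,4): no bracket -> illegal
(3,5): no bracket -> illegal
B mobility = 4
-- W to move --
(0,1): no bracket -> illegal
(0,2): flips 1 -> legal
(0,3): no bracket -> illegal
(1,3): flips 1 -> legal
(2,0): flips 1 -> legal
(2,1): no bracket -> illegal
(3,1): no bracket -> illegal
(3,4): no bracket -> illegal
(4,1): flips 2 -> legal
(4,2): flips 2 -> legal
(4,4): flips 1 -> legal
(5,2): no bracket -> illegal
(5,3): no bracket -> illegal
(5,4): no bracket -> illegal
W mobility = 6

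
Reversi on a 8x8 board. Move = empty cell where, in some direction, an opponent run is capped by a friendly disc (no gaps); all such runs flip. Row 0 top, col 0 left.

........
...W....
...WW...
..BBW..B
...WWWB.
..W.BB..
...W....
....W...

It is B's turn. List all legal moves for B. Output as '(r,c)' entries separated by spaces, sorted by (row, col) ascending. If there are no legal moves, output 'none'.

Answer: (0,3) (1,4) (1,5) (3,5) (3,6) (4,2) (5,3) (7,2)

Derivation:
(0,2): no bracket -> illegal
(0,3): flips 2 -> legal
(0,4): no bracket -> illegal
(1,2): no bracket -> illegal
(1,4): flips 4 -> legal
(1,5): flips 1 -> legal
(2,2): no bracket -> illegal
(2,5): no bracket -> illegal
(3,5): flips 2 -> legal
(3,6): flips 1 -> legal
(4,1): no bracket -> illegal
(4,2): flips 3 -> legal
(5,1): no bracket -> illegal
(5,3): flips 1 -> legal
(5,6): no bracket -> illegal
(6,1): no bracket -> illegal
(6,2): no bracket -> illegal
(6,4): no bracket -> illegal
(6,5): no bracket -> illegal
(7,2): flips 1 -> legal
(7,3): no bracket -> illegal
(7,5): no bracket -> illegal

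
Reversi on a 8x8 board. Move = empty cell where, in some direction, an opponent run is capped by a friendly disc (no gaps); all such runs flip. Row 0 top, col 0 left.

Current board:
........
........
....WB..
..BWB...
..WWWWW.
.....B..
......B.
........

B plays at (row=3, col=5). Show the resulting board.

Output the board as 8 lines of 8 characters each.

Place B at (3,5); scan 8 dirs for brackets.
Dir NW: opp run (2,4), next='.' -> no flip
Dir N: first cell 'B' (not opp) -> no flip
Dir NE: first cell '.' (not opp) -> no flip
Dir W: first cell 'B' (not opp) -> no flip
Dir E: first cell '.' (not opp) -> no flip
Dir SW: opp run (4,4), next='.' -> no flip
Dir S: opp run (4,5) capped by B -> flip
Dir SE: opp run (4,6), next='.' -> no flip
All flips: (4,5)

Answer: ........
........
....WB..
..BWBB..
..WWWBW.
.....B..
......B.
........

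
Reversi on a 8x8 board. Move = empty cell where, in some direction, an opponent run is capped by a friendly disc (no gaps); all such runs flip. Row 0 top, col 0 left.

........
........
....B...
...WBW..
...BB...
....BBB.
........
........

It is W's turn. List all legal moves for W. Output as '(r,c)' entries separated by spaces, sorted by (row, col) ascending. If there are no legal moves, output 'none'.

Answer: (1,3) (1,5) (5,3) (6,6)

Derivation:
(1,3): flips 1 -> legal
(1,4): no bracket -> illegal
(1,5): flips 1 -> legal
(2,3): no bracket -> illegal
(2,5): no bracket -> illegal
(3,2): no bracket -> illegal
(4,2): no bracket -> illegal
(4,5): no bracket -> illegal
(4,6): no bracket -> illegal
(4,7): no bracket -> illegal
(5,2): no bracket -> illegal
(5,3): flips 2 -> legal
(5,7): no bracket -> illegal
(6,3): no bracket -> illegal
(6,4): no bracket -> illegal
(6,5): no bracket -> illegal
(6,6): flips 2 -> legal
(6,7): no bracket -> illegal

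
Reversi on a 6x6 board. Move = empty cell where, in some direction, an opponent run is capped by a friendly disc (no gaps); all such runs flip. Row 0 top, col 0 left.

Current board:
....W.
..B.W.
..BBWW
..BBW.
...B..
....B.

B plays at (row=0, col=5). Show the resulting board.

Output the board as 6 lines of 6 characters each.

Place B at (0,5); scan 8 dirs for brackets.
Dir NW: edge -> no flip
Dir N: edge -> no flip
Dir NE: edge -> no flip
Dir W: opp run (0,4), next='.' -> no flip
Dir E: edge -> no flip
Dir SW: opp run (1,4) capped by B -> flip
Dir S: first cell '.' (not opp) -> no flip
Dir SE: edge -> no flip
All flips: (1,4)

Answer: ....WB
..B.B.
..BBWW
..BBW.
...B..
....B.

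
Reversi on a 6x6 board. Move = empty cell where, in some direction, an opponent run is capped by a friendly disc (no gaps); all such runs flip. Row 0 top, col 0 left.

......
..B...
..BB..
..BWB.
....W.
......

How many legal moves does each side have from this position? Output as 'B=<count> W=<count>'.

Answer: B=3 W=5

Derivation:
-- B to move --
(2,4): no bracket -> illegal
(3,5): no bracket -> illegal
(4,2): no bracket -> illegal
(4,3): flips 1 -> legal
(4,5): no bracket -> illegal
(5,3): no bracket -> illegal
(5,4): flips 1 -> legal
(5,5): flips 2 -> legal
B mobility = 3
-- W to move --
(0,1): no bracket -> illegal
(0,2): no bracket -> illegal
(0,3): no bracket -> illegal
(1,1): flips 1 -> legal
(1,3): flips 1 -> legal
(1,4): no bracket -> illegal
(2,1): no bracket -> illegal
(2,4): flips 1 -> legal
(2,5): no bracket -> illegal
(3,1): flips 1 -> legal
(3,5): flips 1 -> legal
(4,1): no bracket -> illegal
(4,2): no bracket -> illegal
(4,3): no bracket -> illegal
(4,5): no bracket -> illegal
W mobility = 5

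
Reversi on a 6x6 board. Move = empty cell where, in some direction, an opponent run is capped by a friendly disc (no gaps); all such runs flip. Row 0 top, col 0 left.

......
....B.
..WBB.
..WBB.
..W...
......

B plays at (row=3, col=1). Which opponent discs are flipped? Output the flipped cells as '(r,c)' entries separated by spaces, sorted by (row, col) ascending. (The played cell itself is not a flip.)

Dir NW: first cell '.' (not opp) -> no flip
Dir N: first cell '.' (not opp) -> no flip
Dir NE: opp run (2,2), next='.' -> no flip
Dir W: first cell '.' (not opp) -> no flip
Dir E: opp run (3,2) capped by B -> flip
Dir SW: first cell '.' (not opp) -> no flip
Dir S: first cell '.' (not opp) -> no flip
Dir SE: opp run (4,2), next='.' -> no flip

Answer: (3,2)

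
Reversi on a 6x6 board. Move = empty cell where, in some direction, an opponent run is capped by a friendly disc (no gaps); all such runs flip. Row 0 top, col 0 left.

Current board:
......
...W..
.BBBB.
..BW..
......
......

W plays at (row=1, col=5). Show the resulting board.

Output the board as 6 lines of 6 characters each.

Place W at (1,5); scan 8 dirs for brackets.
Dir NW: first cell '.' (not opp) -> no flip
Dir N: first cell '.' (not opp) -> no flip
Dir NE: edge -> no flip
Dir W: first cell '.' (not opp) -> no flip
Dir E: edge -> no flip
Dir SW: opp run (2,4) capped by W -> flip
Dir S: first cell '.' (not opp) -> no flip
Dir SE: edge -> no flip
All flips: (2,4)

Answer: ......
...W.W
.BBBW.
..BW..
......
......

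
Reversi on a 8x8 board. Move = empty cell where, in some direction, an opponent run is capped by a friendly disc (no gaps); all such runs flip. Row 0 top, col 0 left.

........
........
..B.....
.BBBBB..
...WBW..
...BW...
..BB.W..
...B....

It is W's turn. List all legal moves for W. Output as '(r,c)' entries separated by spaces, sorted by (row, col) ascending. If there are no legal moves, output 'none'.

Answer: (2,1) (2,3) (2,4) (2,5) (5,2) (7,2)

Derivation:
(1,1): no bracket -> illegal
(1,2): no bracket -> illegal
(1,3): no bracket -> illegal
(2,0): no bracket -> illegal
(2,1): flips 1 -> legal
(2,3): flips 2 -> legal
(2,4): flips 2 -> legal
(2,5): flips 2 -> legal
(2,6): no bracket -> illegal
(3,0): no bracket -> illegal
(3,6): no bracket -> illegal
(4,0): no bracket -> illegal
(4,1): no bracket -> illegal
(4,2): no bracket -> illegal
(4,6): no bracket -> illegal
(5,1): no bracket -> illegal
(5,2): flips 1 -> legal
(5,5): no bracket -> illegal
(6,1): no bracket -> illegal
(6,4): no bracket -> illegal
(7,1): no bracket -> illegal
(7,2): flips 1 -> legal
(7,4): no bracket -> illegal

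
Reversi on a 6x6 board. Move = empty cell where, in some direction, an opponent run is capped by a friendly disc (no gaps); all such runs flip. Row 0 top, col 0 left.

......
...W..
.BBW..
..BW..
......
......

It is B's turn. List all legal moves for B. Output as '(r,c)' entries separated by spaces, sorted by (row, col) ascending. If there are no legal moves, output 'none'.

Answer: (0,4) (1,4) (2,4) (3,4) (4,4)

Derivation:
(0,2): no bracket -> illegal
(0,3): no bracket -> illegal
(0,4): flips 1 -> legal
(1,2): no bracket -> illegal
(1,4): flips 1 -> legal
(2,4): flips 1 -> legal
(3,4): flips 1 -> legal
(4,2): no bracket -> illegal
(4,3): no bracket -> illegal
(4,4): flips 1 -> legal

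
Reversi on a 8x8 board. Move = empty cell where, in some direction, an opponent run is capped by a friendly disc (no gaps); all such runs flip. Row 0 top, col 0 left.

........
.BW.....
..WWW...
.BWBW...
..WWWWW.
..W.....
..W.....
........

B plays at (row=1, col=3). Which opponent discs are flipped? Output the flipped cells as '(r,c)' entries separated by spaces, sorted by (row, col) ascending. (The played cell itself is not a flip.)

Dir NW: first cell '.' (not opp) -> no flip
Dir N: first cell '.' (not opp) -> no flip
Dir NE: first cell '.' (not opp) -> no flip
Dir W: opp run (1,2) capped by B -> flip
Dir E: first cell '.' (not opp) -> no flip
Dir SW: opp run (2,2) capped by B -> flip
Dir S: opp run (2,3) capped by B -> flip
Dir SE: opp run (2,4), next='.' -> no flip

Answer: (1,2) (2,2) (2,3)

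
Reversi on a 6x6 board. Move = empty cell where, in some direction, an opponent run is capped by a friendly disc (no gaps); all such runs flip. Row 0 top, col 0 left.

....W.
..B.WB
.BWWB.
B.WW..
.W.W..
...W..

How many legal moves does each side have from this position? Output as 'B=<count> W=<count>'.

Answer: B=5 W=6

Derivation:
-- B to move --
(0,3): no bracket -> illegal
(0,5): no bracket -> illegal
(1,1): no bracket -> illegal
(1,3): flips 1 -> legal
(2,5): no bracket -> illegal
(3,1): no bracket -> illegal
(3,4): flips 1 -> legal
(4,0): no bracket -> illegal
(4,2): flips 3 -> legal
(4,4): no bracket -> illegal
(5,0): no bracket -> illegal
(5,1): no bracket -> illegal
(5,2): flips 1 -> legal
(5,4): flips 2 -> legal
B mobility = 5
-- W to move --
(0,1): flips 1 -> legal
(0,2): flips 1 -> legal
(0,3): no bracket -> illegal
(0,5): no bracket -> illegal
(1,0): flips 1 -> legal
(1,1): no bracket -> illegal
(1,3): no bracket -> illegal
(2,0): flips 1 -> legal
(2,5): flips 1 -> legal
(3,1): no bracket -> illegal
(3,4): flips 1 -> legal
(3,5): no bracket -> illegal
(4,0): no bracket -> illegal
W mobility = 6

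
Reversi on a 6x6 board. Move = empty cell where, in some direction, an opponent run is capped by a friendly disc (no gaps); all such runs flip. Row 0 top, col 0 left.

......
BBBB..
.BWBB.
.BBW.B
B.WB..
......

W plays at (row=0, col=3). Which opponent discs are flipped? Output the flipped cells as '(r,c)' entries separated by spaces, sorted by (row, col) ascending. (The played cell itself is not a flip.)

Dir NW: edge -> no flip
Dir N: edge -> no flip
Dir NE: edge -> no flip
Dir W: first cell '.' (not opp) -> no flip
Dir E: first cell '.' (not opp) -> no flip
Dir SW: opp run (1,2) (2,1), next='.' -> no flip
Dir S: opp run (1,3) (2,3) capped by W -> flip
Dir SE: first cell '.' (not opp) -> no flip

Answer: (1,3) (2,3)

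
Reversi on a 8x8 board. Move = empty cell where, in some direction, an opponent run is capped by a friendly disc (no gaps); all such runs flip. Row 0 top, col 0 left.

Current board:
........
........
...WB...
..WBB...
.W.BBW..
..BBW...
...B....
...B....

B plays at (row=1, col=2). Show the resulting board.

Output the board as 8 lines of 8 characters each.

Answer: ........
..B.....
...BB...
..WBB...
.W.BBW..
..BBW...
...B....
...B....

Derivation:
Place B at (1,2); scan 8 dirs for brackets.
Dir NW: first cell '.' (not opp) -> no flip
Dir N: first cell '.' (not opp) -> no flip
Dir NE: first cell '.' (not opp) -> no flip
Dir W: first cell '.' (not opp) -> no flip
Dir E: first cell '.' (not opp) -> no flip
Dir SW: first cell '.' (not opp) -> no flip
Dir S: first cell '.' (not opp) -> no flip
Dir SE: opp run (2,3) capped by B -> flip
All flips: (2,3)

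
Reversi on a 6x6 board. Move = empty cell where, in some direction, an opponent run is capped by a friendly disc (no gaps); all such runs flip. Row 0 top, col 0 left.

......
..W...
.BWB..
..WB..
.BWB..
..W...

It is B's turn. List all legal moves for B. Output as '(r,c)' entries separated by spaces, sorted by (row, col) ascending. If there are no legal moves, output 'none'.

(0,1): flips 1 -> legal
(0,2): no bracket -> illegal
(0,3): flips 1 -> legal
(1,1): flips 1 -> legal
(1,3): no bracket -> illegal
(3,1): flips 1 -> legal
(5,1): flips 1 -> legal
(5,3): no bracket -> illegal

Answer: (0,1) (0,3) (1,1) (3,1) (5,1)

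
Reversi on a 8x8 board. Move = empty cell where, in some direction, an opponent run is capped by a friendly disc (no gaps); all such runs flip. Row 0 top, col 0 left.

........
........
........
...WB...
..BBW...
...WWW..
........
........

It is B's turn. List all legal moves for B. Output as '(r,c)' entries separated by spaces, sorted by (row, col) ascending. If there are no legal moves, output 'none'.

Answer: (2,3) (2,4) (3,2) (4,5) (6,3) (6,4) (6,5)

Derivation:
(2,2): no bracket -> illegal
(2,3): flips 1 -> legal
(2,4): flips 1 -> legal
(3,2): flips 1 -> legal
(3,5): no bracket -> illegal
(4,5): flips 1 -> legal
(4,6): no bracket -> illegal
(5,2): no bracket -> illegal
(5,6): no bracket -> illegal
(6,2): no bracket -> illegal
(6,3): flips 1 -> legal
(6,4): flips 3 -> legal
(6,5): flips 1 -> legal
(6,6): no bracket -> illegal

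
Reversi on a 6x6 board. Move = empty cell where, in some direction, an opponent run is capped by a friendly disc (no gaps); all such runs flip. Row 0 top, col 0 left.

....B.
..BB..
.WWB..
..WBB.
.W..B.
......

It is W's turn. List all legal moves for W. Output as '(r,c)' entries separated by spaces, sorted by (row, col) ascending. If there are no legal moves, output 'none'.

Answer: (0,2) (0,3) (1,4) (2,4) (3,5) (5,5)

Derivation:
(0,1): no bracket -> illegal
(0,2): flips 1 -> legal
(0,3): flips 1 -> legal
(0,5): no bracket -> illegal
(1,1): no bracket -> illegal
(1,4): flips 1 -> legal
(1,5): no bracket -> illegal
(2,4): flips 1 -> legal
(2,5): no bracket -> illegal
(3,5): flips 2 -> legal
(4,2): no bracket -> illegal
(4,3): no bracket -> illegal
(4,5): no bracket -> illegal
(5,3): no bracket -> illegal
(5,4): no bracket -> illegal
(5,5): flips 2 -> legal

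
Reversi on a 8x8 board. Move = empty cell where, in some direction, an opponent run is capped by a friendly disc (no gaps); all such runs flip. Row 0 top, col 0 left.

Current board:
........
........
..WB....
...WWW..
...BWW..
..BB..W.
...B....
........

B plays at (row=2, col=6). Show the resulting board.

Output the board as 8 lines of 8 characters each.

Place B at (2,6); scan 8 dirs for brackets.
Dir NW: first cell '.' (not opp) -> no flip
Dir N: first cell '.' (not opp) -> no flip
Dir NE: first cell '.' (not opp) -> no flip
Dir W: first cell '.' (not opp) -> no flip
Dir E: first cell '.' (not opp) -> no flip
Dir SW: opp run (3,5) (4,4) capped by B -> flip
Dir S: first cell '.' (not opp) -> no flip
Dir SE: first cell '.' (not opp) -> no flip
All flips: (3,5) (4,4)

Answer: ........
........
..WB..B.
...WWB..
...BBW..
..BB..W.
...B....
........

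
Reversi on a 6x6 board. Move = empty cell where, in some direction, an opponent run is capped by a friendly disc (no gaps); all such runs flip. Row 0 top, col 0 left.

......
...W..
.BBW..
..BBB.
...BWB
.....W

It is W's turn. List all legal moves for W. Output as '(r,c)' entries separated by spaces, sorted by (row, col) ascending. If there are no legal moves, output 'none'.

(1,0): no bracket -> illegal
(1,1): flips 2 -> legal
(1,2): no bracket -> illegal
(2,0): flips 2 -> legal
(2,4): flips 1 -> legal
(2,5): no bracket -> illegal
(3,0): no bracket -> illegal
(3,1): flips 1 -> legal
(3,5): flips 1 -> legal
(4,1): flips 1 -> legal
(4,2): flips 1 -> legal
(5,2): no bracket -> illegal
(5,3): flips 2 -> legal
(5,4): no bracket -> illegal

Answer: (1,1) (2,0) (2,4) (3,1) (3,5) (4,1) (4,2) (5,3)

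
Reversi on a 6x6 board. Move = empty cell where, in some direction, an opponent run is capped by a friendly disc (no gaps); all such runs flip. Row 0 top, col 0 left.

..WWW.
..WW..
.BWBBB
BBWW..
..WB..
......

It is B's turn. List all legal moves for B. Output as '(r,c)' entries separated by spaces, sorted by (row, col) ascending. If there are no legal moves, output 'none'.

(0,1): flips 1 -> legal
(0,5): no bracket -> illegal
(1,1): no bracket -> illegal
(1,4): no bracket -> illegal
(1,5): no bracket -> illegal
(3,4): flips 2 -> legal
(4,1): flips 2 -> legal
(4,4): no bracket -> illegal
(5,1): flips 2 -> legal
(5,2): no bracket -> illegal
(5,3): flips 1 -> legal

Answer: (0,1) (3,4) (4,1) (5,1) (5,3)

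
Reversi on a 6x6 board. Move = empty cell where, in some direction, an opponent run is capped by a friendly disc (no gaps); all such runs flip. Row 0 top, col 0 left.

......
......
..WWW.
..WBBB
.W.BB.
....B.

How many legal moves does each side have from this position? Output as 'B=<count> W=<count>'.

-- B to move --
(1,1): flips 1 -> legal
(1,2): flips 1 -> legal
(1,3): flips 2 -> legal
(1,4): flips 1 -> legal
(1,5): flips 1 -> legal
(2,1): flips 1 -> legal
(2,5): no bracket -> illegal
(3,0): no bracket -> illegal
(3,1): flips 1 -> legal
(4,0): no bracket -> illegal
(4,2): no bracket -> illegal
(5,0): no bracket -> illegal
(5,1): no bracket -> illegal
(5,2): no bracket -> illegal
B mobility = 7
-- W to move --
(2,5): no bracket -> illegal
(4,2): flips 1 -> legal
(4,5): flips 1 -> legal
(5,2): no bracket -> illegal
(5,3): flips 2 -> legal
(5,5): flips 2 -> legal
W mobility = 4

Answer: B=7 W=4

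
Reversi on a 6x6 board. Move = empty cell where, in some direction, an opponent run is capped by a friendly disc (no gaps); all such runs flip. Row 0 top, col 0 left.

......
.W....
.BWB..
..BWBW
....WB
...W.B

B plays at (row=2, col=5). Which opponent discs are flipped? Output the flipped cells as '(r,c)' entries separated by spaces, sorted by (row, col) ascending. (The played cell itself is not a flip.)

Dir NW: first cell '.' (not opp) -> no flip
Dir N: first cell '.' (not opp) -> no flip
Dir NE: edge -> no flip
Dir W: first cell '.' (not opp) -> no flip
Dir E: edge -> no flip
Dir SW: first cell 'B' (not opp) -> no flip
Dir S: opp run (3,5) capped by B -> flip
Dir SE: edge -> no flip

Answer: (3,5)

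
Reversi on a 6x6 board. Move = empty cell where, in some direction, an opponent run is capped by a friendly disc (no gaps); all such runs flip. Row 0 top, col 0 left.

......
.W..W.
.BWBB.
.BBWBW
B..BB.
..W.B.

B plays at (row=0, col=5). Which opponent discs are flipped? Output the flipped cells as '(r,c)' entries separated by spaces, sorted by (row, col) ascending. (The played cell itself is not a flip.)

Dir NW: edge -> no flip
Dir N: edge -> no flip
Dir NE: edge -> no flip
Dir W: first cell '.' (not opp) -> no flip
Dir E: edge -> no flip
Dir SW: opp run (1,4) capped by B -> flip
Dir S: first cell '.' (not opp) -> no flip
Dir SE: edge -> no flip

Answer: (1,4)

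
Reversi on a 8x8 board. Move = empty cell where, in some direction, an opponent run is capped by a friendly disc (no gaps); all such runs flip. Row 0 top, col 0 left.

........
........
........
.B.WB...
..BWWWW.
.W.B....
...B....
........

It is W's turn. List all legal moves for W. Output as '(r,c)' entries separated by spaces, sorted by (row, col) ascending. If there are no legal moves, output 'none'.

Answer: (2,3) (2,4) (2,5) (3,5) (4,1) (6,2) (7,3)

Derivation:
(2,0): no bracket -> illegal
(2,1): no bracket -> illegal
(2,2): no bracket -> illegal
(2,3): flips 1 -> legal
(2,4): flips 1 -> legal
(2,5): flips 1 -> legal
(3,0): no bracket -> illegal
(3,2): no bracket -> illegal
(3,5): flips 1 -> legal
(4,0): no bracket -> illegal
(4,1): flips 1 -> legal
(5,2): no bracket -> illegal
(5,4): no bracket -> illegal
(6,2): flips 1 -> legal
(6,4): no bracket -> illegal
(7,2): no bracket -> illegal
(7,3): flips 2 -> legal
(7,4): no bracket -> illegal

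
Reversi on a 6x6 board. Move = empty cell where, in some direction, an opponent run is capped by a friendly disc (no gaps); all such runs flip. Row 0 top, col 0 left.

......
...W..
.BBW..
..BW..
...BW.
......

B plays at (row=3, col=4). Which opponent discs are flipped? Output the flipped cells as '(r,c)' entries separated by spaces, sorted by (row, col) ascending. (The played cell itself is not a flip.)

Answer: (3,3)

Derivation:
Dir NW: opp run (2,3), next='.' -> no flip
Dir N: first cell '.' (not opp) -> no flip
Dir NE: first cell '.' (not opp) -> no flip
Dir W: opp run (3,3) capped by B -> flip
Dir E: first cell '.' (not opp) -> no flip
Dir SW: first cell 'B' (not opp) -> no flip
Dir S: opp run (4,4), next='.' -> no flip
Dir SE: first cell '.' (not opp) -> no flip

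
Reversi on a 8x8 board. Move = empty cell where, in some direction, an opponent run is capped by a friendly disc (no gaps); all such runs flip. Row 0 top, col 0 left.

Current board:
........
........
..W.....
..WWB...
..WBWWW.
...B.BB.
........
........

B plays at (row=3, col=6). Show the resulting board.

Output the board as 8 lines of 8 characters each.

Answer: ........
........
..W.....
..WWB.B.
..WBWWB.
...B.BB.
........
........

Derivation:
Place B at (3,6); scan 8 dirs for brackets.
Dir NW: first cell '.' (not opp) -> no flip
Dir N: first cell '.' (not opp) -> no flip
Dir NE: first cell '.' (not opp) -> no flip
Dir W: first cell '.' (not opp) -> no flip
Dir E: first cell '.' (not opp) -> no flip
Dir SW: opp run (4,5), next='.' -> no flip
Dir S: opp run (4,6) capped by B -> flip
Dir SE: first cell '.' (not opp) -> no flip
All flips: (4,6)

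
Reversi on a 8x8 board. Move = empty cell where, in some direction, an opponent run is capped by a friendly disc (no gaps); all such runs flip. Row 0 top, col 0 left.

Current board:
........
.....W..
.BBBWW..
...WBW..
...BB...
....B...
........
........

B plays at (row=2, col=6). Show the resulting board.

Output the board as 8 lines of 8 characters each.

Answer: ........
.....W..
.BBBBBB.
...WBB..
...BB...
....B...
........
........

Derivation:
Place B at (2,6); scan 8 dirs for brackets.
Dir NW: opp run (1,5), next='.' -> no flip
Dir N: first cell '.' (not opp) -> no flip
Dir NE: first cell '.' (not opp) -> no flip
Dir W: opp run (2,5) (2,4) capped by B -> flip
Dir E: first cell '.' (not opp) -> no flip
Dir SW: opp run (3,5) capped by B -> flip
Dir S: first cell '.' (not opp) -> no flip
Dir SE: first cell '.' (not opp) -> no flip
All flips: (2,4) (2,5) (3,5)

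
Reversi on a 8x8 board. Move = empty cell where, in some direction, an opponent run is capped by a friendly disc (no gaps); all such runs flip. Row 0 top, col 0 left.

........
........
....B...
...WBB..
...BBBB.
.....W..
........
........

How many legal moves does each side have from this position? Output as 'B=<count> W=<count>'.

-- B to move --
(2,2): flips 1 -> legal
(2,3): flips 1 -> legal
(3,2): flips 1 -> legal
(4,2): flips 1 -> legal
(5,4): no bracket -> illegal
(5,6): no bracket -> illegal
(6,4): flips 1 -> legal
(6,5): flips 1 -> legal
(6,6): flips 1 -> legal
B mobility = 7
-- W to move --
(1,3): no bracket -> illegal
(1,4): no bracket -> illegal
(1,5): flips 1 -> legal
(2,3): no bracket -> illegal
(2,5): flips 2 -> legal
(2,6): no bracket -> illegal
(3,2): no bracket -> illegal
(3,6): flips 2 -> legal
(3,7): flips 1 -> legal
(4,2): no bracket -> illegal
(4,7): no bracket -> illegal
(5,2): no bracket -> illegal
(5,3): flips 1 -> legal
(5,4): no bracket -> illegal
(5,6): no bracket -> illegal
(5,7): no bracket -> illegal
W mobility = 5

Answer: B=7 W=5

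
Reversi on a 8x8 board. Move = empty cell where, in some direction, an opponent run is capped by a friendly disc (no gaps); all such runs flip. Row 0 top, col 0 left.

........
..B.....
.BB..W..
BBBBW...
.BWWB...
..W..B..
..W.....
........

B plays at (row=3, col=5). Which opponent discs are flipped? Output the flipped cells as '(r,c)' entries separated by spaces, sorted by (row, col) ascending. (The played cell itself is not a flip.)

Dir NW: first cell '.' (not opp) -> no flip
Dir N: opp run (2,5), next='.' -> no flip
Dir NE: first cell '.' (not opp) -> no flip
Dir W: opp run (3,4) capped by B -> flip
Dir E: first cell '.' (not opp) -> no flip
Dir SW: first cell 'B' (not opp) -> no flip
Dir S: first cell '.' (not opp) -> no flip
Dir SE: first cell '.' (not opp) -> no flip

Answer: (3,4)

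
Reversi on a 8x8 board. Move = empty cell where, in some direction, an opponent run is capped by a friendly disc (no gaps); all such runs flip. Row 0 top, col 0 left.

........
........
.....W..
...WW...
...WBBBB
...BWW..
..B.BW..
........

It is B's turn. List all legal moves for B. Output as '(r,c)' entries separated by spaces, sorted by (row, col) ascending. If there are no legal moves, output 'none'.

Answer: (2,2) (2,3) (2,4) (4,2) (5,6) (6,3) (6,6) (7,5)

Derivation:
(1,4): no bracket -> illegal
(1,5): no bracket -> illegal
(1,6): no bracket -> illegal
(2,2): flips 1 -> legal
(2,3): flips 3 -> legal
(2,4): flips 1 -> legal
(2,6): no bracket -> illegal
(3,2): no bracket -> illegal
(3,5): no bracket -> illegal
(3,6): no bracket -> illegal
(4,2): flips 1 -> legal
(5,2): no bracket -> illegal
(5,6): flips 2 -> legal
(6,3): flips 1 -> legal
(6,6): flips 2 -> legal
(7,4): no bracket -> illegal
(7,5): flips 2 -> legal
(7,6): no bracket -> illegal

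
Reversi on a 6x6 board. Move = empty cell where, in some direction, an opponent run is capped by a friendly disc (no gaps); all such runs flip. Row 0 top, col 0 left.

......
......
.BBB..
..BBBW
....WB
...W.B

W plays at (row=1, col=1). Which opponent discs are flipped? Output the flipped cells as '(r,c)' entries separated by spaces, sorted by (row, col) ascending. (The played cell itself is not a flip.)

Answer: (2,2) (3,3)

Derivation:
Dir NW: first cell '.' (not opp) -> no flip
Dir N: first cell '.' (not opp) -> no flip
Dir NE: first cell '.' (not opp) -> no flip
Dir W: first cell '.' (not opp) -> no flip
Dir E: first cell '.' (not opp) -> no flip
Dir SW: first cell '.' (not opp) -> no flip
Dir S: opp run (2,1), next='.' -> no flip
Dir SE: opp run (2,2) (3,3) capped by W -> flip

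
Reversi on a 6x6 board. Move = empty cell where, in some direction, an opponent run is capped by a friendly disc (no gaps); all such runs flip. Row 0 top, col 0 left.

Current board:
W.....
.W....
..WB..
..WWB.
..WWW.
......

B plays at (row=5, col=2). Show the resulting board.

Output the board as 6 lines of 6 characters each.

Place B at (5,2); scan 8 dirs for brackets.
Dir NW: first cell '.' (not opp) -> no flip
Dir N: opp run (4,2) (3,2) (2,2), next='.' -> no flip
Dir NE: opp run (4,3) capped by B -> flip
Dir W: first cell '.' (not opp) -> no flip
Dir E: first cell '.' (not opp) -> no flip
Dir SW: edge -> no flip
Dir S: edge -> no flip
Dir SE: edge -> no flip
All flips: (4,3)

Answer: W.....
.W....
..WB..
..WWB.
..WBW.
..B...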